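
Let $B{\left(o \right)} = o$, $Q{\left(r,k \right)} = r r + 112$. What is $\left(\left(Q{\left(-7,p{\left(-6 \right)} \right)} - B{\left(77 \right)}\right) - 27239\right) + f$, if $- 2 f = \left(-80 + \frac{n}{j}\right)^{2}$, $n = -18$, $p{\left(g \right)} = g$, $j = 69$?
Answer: $- \frac{16068853}{529} \approx -30376.0$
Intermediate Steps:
$Q{\left(r,k \right)} = 112 + r^{2}$ ($Q{\left(r,k \right)} = r^{2} + 112 = 112 + r^{2}$)
$f = - \frac{1703858}{529}$ ($f = - \frac{\left(-80 - \frac{18}{69}\right)^{2}}{2} = - \frac{\left(-80 - \frac{6}{23}\right)^{2}}{2} = - \frac{\left(- \frac{1846}{23}\right)^{2}}{2} = \left(- \frac{1}{2}\right) \frac{3407716}{529} = - \frac{1703858}{529} \approx -3220.9$)
$\left(\left(Q{\left(-7,p{\left(-6 \right)} \right)} - B{\left(77 \right)}\right) - 27239\right) + f = \left(\left(\left(112 + \left(-7\right)^{2}\right) - 77\right) - 27239\right) - \frac{1703858}{529} = \left(\left(\left(112 + 49\right) - 77\right) - 27239\right) - \frac{1703858}{529} = \left(\left(161 - 77\right) - 27239\right) - \frac{1703858}{529} = \left(84 - 27239\right) - \frac{1703858}{529} = -27155 - \frac{1703858}{529} = - \frac{16068853}{529}$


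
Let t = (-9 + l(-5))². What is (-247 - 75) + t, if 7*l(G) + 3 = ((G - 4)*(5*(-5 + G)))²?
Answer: 40979508578/49 ≈ 8.3632e+8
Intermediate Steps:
l(G) = -3/7 + (-25 + 5*G)²*(-4 + G)²/7 (l(G) = -3/7 + ((G - 4)*(5*(-5 + G)))²/7 = -3/7 + ((-4 + G)*(-25 + 5*G))²/7 = -3/7 + ((-25 + 5*G)*(-4 + G))²/7 = -3/7 + ((-25 + 5*G)²*(-4 + G)²)/7 = -3/7 + (-25 + 5*G)²*(-4 + G)²/7)
t = 40979524356/49 (t = (-9 + (-3/7 + 25*(-5 - 5)²*(-4 - 5)²/7))² = (-9 + (-3/7 + (25/7)*(-10)²*(-9)²))² = (-9 + (-3/7 + (25/7)*100*81))² = (-9 + (-3/7 + 202500/7))² = (-9 + 202497/7)² = (202434/7)² = 40979524356/49 ≈ 8.3632e+8)
(-247 - 75) + t = (-247 - 75) + 40979524356/49 = -322 + 40979524356/49 = 40979508578/49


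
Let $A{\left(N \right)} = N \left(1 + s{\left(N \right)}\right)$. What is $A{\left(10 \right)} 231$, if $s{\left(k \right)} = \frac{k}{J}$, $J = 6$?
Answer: $6160$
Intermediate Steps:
$s{\left(k \right)} = \frac{k}{6}$
$A{\left(N \right)} = N \left(1 + \frac{N}{6}\right)$
$A{\left(10 \right)} 231 = \frac{1}{6} \cdot 10 \left(6 + 10\right) 231 = \frac{1}{6} \cdot 10 \cdot 16 \cdot 231 = \frac{80}{3} \cdot 231 = 6160$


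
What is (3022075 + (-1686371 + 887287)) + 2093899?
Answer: 4316890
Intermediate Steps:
(3022075 + (-1686371 + 887287)) + 2093899 = (3022075 - 799084) + 2093899 = 2222991 + 2093899 = 4316890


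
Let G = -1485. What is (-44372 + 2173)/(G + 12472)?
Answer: -42199/10987 ≈ -3.8408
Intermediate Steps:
(-44372 + 2173)/(G + 12472) = (-44372 + 2173)/(-1485 + 12472) = -42199/10987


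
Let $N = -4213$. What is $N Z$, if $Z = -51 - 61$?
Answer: $471856$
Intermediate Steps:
$Z = -112$
$N Z = \left(-4213\right) \left(-112\right) = 471856$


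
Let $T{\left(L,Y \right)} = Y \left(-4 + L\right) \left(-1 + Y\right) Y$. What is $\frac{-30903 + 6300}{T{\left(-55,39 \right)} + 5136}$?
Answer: $\frac{8201}{1134982} \approx 0.0072257$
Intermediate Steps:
$T{\left(L,Y \right)} = Y^{2} \left(-1 + Y\right) \left(-4 + L\right)$ ($T{\left(L,Y \right)} = Y \left(-1 + Y\right) \left(-4 + L\right) Y = Y^{2} \left(-1 + Y\right) \left(-4 + L\right)$)
$\frac{-30903 + 6300}{T{\left(-55,39 \right)} + 5136} = \frac{-30903 + 6300}{39^{2} \left(4 - -55 - 156 - 2145\right) + 5136} = - \frac{24603}{1521 \left(4 + 55 - 156 - 2145\right) + 5136} = - \frac{24603}{1521 \left(-2242\right) + 5136} = - \frac{24603}{-3410082 + 5136} = - \frac{24603}{-3404946} = \left(-24603\right) \left(- \frac{1}{3404946}\right) = \frac{8201}{1134982}$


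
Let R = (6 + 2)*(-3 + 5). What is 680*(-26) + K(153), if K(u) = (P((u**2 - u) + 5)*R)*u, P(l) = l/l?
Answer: -15232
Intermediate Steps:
P(l) = 1
R = 16 (R = 8*2 = 16)
K(u) = 16*u (K(u) = (1*16)*u = 16*u)
680*(-26) + K(153) = 680*(-26) + 16*153 = -17680 + 2448 = -15232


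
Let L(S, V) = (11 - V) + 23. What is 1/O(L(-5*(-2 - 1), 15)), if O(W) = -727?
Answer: -1/727 ≈ -0.0013755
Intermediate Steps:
L(S, V) = 34 - V
1/O(L(-5*(-2 - 1), 15)) = 1/(-727) = -1/727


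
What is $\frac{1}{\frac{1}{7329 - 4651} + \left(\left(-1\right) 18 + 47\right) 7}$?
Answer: $\frac{2678}{543635} \approx 0.0049261$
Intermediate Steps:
$\frac{1}{\frac{1}{7329 - 4651} + \left(\left(-1\right) 18 + 47\right) 7} = \frac{1}{\frac{1}{2678} + \left(-18 + 47\right) 7} = \frac{1}{\frac{1}{2678} + 29 \cdot 7} = \frac{1}{\frac{1}{2678} + 203} = \frac{1}{\frac{543635}{2678}} = \frac{2678}{543635}$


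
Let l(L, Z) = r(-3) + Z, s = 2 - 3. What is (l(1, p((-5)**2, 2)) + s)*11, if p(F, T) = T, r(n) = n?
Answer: -22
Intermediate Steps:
s = -1
l(L, Z) = -3 + Z
(l(1, p((-5)**2, 2)) + s)*11 = ((-3 + 2) - 1)*11 = (-1 - 1)*11 = -2*11 = -22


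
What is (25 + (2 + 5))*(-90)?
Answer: -2880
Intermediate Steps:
(25 + (2 + 5))*(-90) = (25 + 7)*(-90) = 32*(-90) = -2880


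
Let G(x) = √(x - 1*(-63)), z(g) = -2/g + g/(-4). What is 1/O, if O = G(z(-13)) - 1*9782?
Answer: -508664/4975747795 - 2*√44889/4975747795 ≈ -0.00010231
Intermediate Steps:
z(g) = -2/g - g/4 (z(g) = -2/g + g*(-¼) = -2/g - g/4)
G(x) = √(63 + x) (G(x) = √(x + 63) = √(63 + x))
O = -9782 + √44889/26 (O = √(63 + (-2/(-13) - ¼*(-13))) - 1*9782 = √(63 + (-2*(-1/13) + 13/4)) - 9782 = √(63 + (2/13 + 13/4)) - 9782 = √(63 + 177/52) - 9782 = √(3453/52) - 9782 = √44889/26 - 9782 = -9782 + √44889/26 ≈ -9773.8)
1/O = 1/(-9782 + √44889/26)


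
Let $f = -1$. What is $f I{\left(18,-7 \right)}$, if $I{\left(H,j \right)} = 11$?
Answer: $-11$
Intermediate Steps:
$f I{\left(18,-7 \right)} = \left(-1\right) 11 = -11$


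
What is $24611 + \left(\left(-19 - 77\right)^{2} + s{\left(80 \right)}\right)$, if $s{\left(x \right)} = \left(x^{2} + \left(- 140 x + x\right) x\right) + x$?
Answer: $-849293$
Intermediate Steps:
$s{\left(x \right)} = x - 138 x^{2}$ ($s{\left(x \right)} = \left(x^{2} + - 139 x x\right) + x = \left(x^{2} - 139 x^{2}\right) + x = - 138 x^{2} + x = x - 138 x^{2}$)
$24611 + \left(\left(-19 - 77\right)^{2} + s{\left(80 \right)}\right) = 24611 + \left(\left(-19 - 77\right)^{2} + 80 \left(1 - 11040\right)\right) = 24611 + \left(\left(-96\right)^{2} + 80 \left(1 - 11040\right)\right) = 24611 + \left(9216 + 80 \left(-11039\right)\right) = 24611 + \left(9216 - 883120\right) = 24611 - 873904 = -849293$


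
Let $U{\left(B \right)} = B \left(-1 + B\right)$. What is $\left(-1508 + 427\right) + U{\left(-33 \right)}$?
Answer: $41$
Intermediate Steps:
$\left(-1508 + 427\right) + U{\left(-33 \right)} = \left(-1508 + 427\right) - 33 \left(-1 - 33\right) = -1081 - -1122 = -1081 + 1122 = 41$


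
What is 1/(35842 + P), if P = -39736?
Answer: -1/3894 ≈ -0.00025681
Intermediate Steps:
1/(35842 + P) = 1/(35842 - 39736) = 1/(-3894) = -1/3894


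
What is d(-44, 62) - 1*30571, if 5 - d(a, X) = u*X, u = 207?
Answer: -43400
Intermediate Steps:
d(a, X) = 5 - 207*X
d(-44, 62) - 1*30571 = (5 - 207*62) - 1*30571 = (5 - 12834) - 30571 = -12829 - 30571 = -43400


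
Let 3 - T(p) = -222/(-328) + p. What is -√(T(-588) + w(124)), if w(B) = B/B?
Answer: -√3976057/82 ≈ -24.317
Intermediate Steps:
T(p) = 381/164 - p (T(p) = 3 - (-222/(-328) + p) = 3 - (-222*(-1/328) + p) = 3 - (111/164 + p) = 3 + (-111/164 - p) = 381/164 - p)
w(B) = 1
-√(T(-588) + w(124)) = -√((381/164 - 1*(-588)) + 1) = -√((381/164 + 588) + 1) = -√(96813/164 + 1) = -√(96977/164) = -√3976057/82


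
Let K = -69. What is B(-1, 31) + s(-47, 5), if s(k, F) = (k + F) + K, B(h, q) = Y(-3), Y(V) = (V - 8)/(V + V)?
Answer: -655/6 ≈ -109.17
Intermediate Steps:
Y(V) = (-8 + V)/(2*V) (Y(V) = (-8 + V)/((2*V)) = (-8 + V)*(1/(2*V)) = (-8 + V)/(2*V))
B(h, q) = 11/6 (B(h, q) = (½)*(-8 - 3)/(-3) = (½)*(-⅓)*(-11) = 11/6)
s(k, F) = -69 + F + k (s(k, F) = (k + F) - 69 = (F + k) - 69 = -69 + F + k)
B(-1, 31) + s(-47, 5) = 11/6 + (-69 + 5 - 47) = 11/6 - 111 = -655/6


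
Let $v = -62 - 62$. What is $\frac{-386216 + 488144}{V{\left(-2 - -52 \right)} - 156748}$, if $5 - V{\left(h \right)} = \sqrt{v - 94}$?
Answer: $- \frac{5325500168}{8189456089} + \frac{33976 i \sqrt{218}}{8189456089} \approx -0.65029 + 6.1256 \cdot 10^{-5} i$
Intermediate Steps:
$v = -124$ ($v = -62 - 62 = -124$)
$V{\left(h \right)} = 5 - i \sqrt{218}$ ($V{\left(h \right)} = 5 - \sqrt{-124 - 94} = 5 - \sqrt{-218} = 5 - i \sqrt{218}$)
$\frac{-386216 + 488144}{V{\left(-2 - -52 \right)} - 156748} = \frac{-386216 + 488144}{\left(5 - i \sqrt{218}\right) - 156748} = \frac{101928}{-156743 - i \sqrt{218}}$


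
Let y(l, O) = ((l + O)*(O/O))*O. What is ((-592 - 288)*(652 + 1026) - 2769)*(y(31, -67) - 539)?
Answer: -2770933057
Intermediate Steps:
y(l, O) = O*(O + l) (y(l, O) = ((O + l)*1)*O = (O + l)*O = O*(O + l))
((-592 - 288)*(652 + 1026) - 2769)*(y(31, -67) - 539) = ((-592 - 288)*(652 + 1026) - 2769)*(-67*(-67 + 31) - 539) = (-880*1678 - 2769)*(-67*(-36) - 539) = (-1476640 - 2769)*(2412 - 539) = -1479409*1873 = -2770933057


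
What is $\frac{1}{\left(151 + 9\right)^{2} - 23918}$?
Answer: $\frac{1}{1682} \approx 0.00059453$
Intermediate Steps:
$\frac{1}{\left(151 + 9\right)^{2} - 23918} = \frac{1}{160^{2} - 23918} = \frac{1}{25600 - 23918} = \frac{1}{1682}$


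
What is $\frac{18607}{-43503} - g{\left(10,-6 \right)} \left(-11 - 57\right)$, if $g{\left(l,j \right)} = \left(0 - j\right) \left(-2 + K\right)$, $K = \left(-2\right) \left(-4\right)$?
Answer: $\frac{106476737}{43503} \approx 2447.6$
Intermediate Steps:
$K = 8$
$g{\left(l,j \right)} = - 6 j$ ($g{\left(l,j \right)} = \left(0 - j\right) \left(-2 + 8\right) = - j 6 = - 6 j$)
$\frac{18607}{-43503} - g{\left(10,-6 \right)} \left(-11 - 57\right) = \frac{18607}{-43503} - \left(-6\right) \left(-6\right) \left(-11 - 57\right) = 18607 \left(- \frac{1}{43503}\right) - 36 \left(-68\right) = - \frac{18607}{43503} - -2448 = - \frac{18607}{43503} + 2448 = \frac{106476737}{43503}$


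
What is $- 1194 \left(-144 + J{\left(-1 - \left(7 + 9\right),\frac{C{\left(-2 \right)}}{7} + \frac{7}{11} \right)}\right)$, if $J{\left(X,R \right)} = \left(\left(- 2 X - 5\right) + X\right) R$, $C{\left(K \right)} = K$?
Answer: $\frac{12852216}{77} \approx 1.6691 \cdot 10^{5}$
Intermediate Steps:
$J{\left(X,R \right)} = R \left(-5 - X\right)$ ($J{\left(X,R \right)} = \left(\left(-5 - 2 X\right) + X\right) R = \left(-5 - X\right) R = R \left(-5 - X\right)$)
$- 1194 \left(-144 + J{\left(-1 - \left(7 + 9\right),\frac{C{\left(-2 \right)}}{7} + \frac{7}{11} \right)}\right) = - 1194 \left(-144 - \left(- \frac{2}{7} + \frac{7}{11}\right) \left(5 - 17\right)\right) = - 1194 \left(-144 - \frac{27 \left(5 - 17\right)}{77}\right) = - 1194 \left(-144 - \frac{27}{77} \left(-12\right)\right) = - 1194 \left(-144 + \frac{324}{77}\right) = \left(-1194\right) \left(- \frac{10764}{77}\right) = \frac{12852216}{77}$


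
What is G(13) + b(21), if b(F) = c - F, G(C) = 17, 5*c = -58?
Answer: -78/5 ≈ -15.600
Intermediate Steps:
c = -58/5 (c = (⅕)*(-58) = -58/5 ≈ -11.600)
b(F) = -58/5 - F
G(13) + b(21) = 17 + (-58/5 - 1*21) = 17 + (-58/5 - 21) = 17 - 163/5 = -78/5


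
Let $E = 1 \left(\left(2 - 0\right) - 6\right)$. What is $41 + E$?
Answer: $37$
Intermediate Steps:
$E = -4$ ($E = 1 \left(\left(2 + 0\right) - 6\right) = 1 \left(2 - 6\right) = 1 \left(-4\right) = -4$)
$41 + E = 41 - 4 = 37$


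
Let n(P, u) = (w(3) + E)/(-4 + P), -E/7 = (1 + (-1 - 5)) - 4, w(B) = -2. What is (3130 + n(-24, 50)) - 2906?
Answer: 6211/28 ≈ 221.82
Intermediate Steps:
E = 63 (E = -7*((1 + (-1 - 5)) - 4) = -7*((1 - 6) - 4) = -7*(-5 - 4) = -7*(-9) = 63)
n(P, u) = 61/(-4 + P) (n(P, u) = (-2 + 63)/(-4 + P) = 61/(-4 + P))
(3130 + n(-24, 50)) - 2906 = (3130 + 61/(-4 - 24)) - 2906 = (3130 + 61/(-28)) - 2906 = (3130 + 61*(-1/28)) - 2906 = (3130 - 61/28) - 2906 = 87579/28 - 2906 = 6211/28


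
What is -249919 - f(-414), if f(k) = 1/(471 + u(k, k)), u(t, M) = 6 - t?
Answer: -222677830/891 ≈ -2.4992e+5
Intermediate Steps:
f(k) = 1/(477 - k) (f(k) = 1/(471 + (6 - k)) = 1/(477 - k))
-249919 - f(-414) = -249919 - (-1)/(-477 - 414) = -249919 - (-1)/(-891) = -249919 - (-1)*(-1)/891 = -249919 - 1*1/891 = -249919 - 1/891 = -222677830/891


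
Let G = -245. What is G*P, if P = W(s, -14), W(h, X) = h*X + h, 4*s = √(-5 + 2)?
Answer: 3185*I*√3/4 ≈ 1379.1*I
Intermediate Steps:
s = I*√3/4 (s = √(-5 + 2)/4 = √(-3)/4 = (I*√3)/4 = I*√3/4 ≈ 0.43301*I)
W(h, X) = h + X*h (W(h, X) = X*h + h = h + X*h)
P = -13*I*√3/4 (P = (I*√3/4)*(1 - 14) = (I*√3/4)*(-13) = -13*I*√3/4 ≈ -5.6292*I)
G*P = -(-3185)*I*√3/4 = 3185*I*√3/4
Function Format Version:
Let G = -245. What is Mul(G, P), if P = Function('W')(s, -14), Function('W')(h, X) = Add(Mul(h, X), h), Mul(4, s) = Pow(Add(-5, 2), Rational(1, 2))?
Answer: Mul(Rational(3185, 4), I, Pow(3, Rational(1, 2))) ≈ Mul(1379.1, I)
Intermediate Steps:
s = Mul(Rational(1, 4), I, Pow(3, Rational(1, 2))) (s = Mul(Rational(1, 4), Pow(Add(-5, 2), Rational(1, 2))) = Mul(Rational(1, 4), Pow(-3, Rational(1, 2))) = Mul(Rational(1, 4), Mul(I, Pow(3, Rational(1, 2)))) = Mul(Rational(1, 4), I, Pow(3, Rational(1, 2))) ≈ Mul(0.43301, I))
Function('W')(h, X) = Add(h, Mul(X, h)) (Function('W')(h, X) = Add(Mul(X, h), h) = Add(h, Mul(X, h)))
P = Mul(Rational(-13, 4), I, Pow(3, Rational(1, 2))) (P = Mul(Mul(Rational(1, 4), I, Pow(3, Rational(1, 2))), Add(1, -14)) = Mul(Mul(Rational(1, 4), I, Pow(3, Rational(1, 2))), -13) = Mul(Rational(-13, 4), I, Pow(3, Rational(1, 2))) ≈ Mul(-5.6292, I))
Mul(G, P) = Mul(-245, Mul(Rational(-13, 4), I, Pow(3, Rational(1, 2)))) = Mul(Rational(3185, 4), I, Pow(3, Rational(1, 2)))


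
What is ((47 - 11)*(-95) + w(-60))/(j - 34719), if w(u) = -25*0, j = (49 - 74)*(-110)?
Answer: 3420/31969 ≈ 0.10698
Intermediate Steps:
j = 2750 (j = -25*(-110) = 2750)
w(u) = 0
((47 - 11)*(-95) + w(-60))/(j - 34719) = ((47 - 11)*(-95) + 0)/(2750 - 34719) = (36*(-95) + 0)/(-31969) = (-3420 + 0)*(-1/31969) = -3420*(-1/31969) = 3420/31969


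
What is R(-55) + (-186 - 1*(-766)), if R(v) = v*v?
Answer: 3605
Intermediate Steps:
R(v) = v²
R(-55) + (-186 - 1*(-766)) = (-55)² + (-186 - 1*(-766)) = 3025 + (-186 + 766) = 3025 + 580 = 3605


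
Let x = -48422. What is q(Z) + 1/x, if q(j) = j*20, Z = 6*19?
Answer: 110402159/48422 ≈ 2280.0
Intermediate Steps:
Z = 114
q(j) = 20*j
q(Z) + 1/x = 20*114 + 1/(-48422) = 2280 - 1/48422 = 110402159/48422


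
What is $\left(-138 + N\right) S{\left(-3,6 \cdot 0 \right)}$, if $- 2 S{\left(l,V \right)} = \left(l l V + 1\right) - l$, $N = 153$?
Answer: $-30$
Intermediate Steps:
$S{\left(l,V \right)} = - \frac{1}{2} + \frac{l}{2} - \frac{V l^{2}}{2}$ ($S{\left(l,V \right)} = - \frac{\left(l l V + 1\right) - l}{2} = - \frac{\left(l^{2} V + 1\right) - l}{2} = - \frac{\left(V l^{2} + 1\right) - l}{2} = - \frac{\left(1 + V l^{2}\right) - l}{2} = - \frac{1 - l + V l^{2}}{2} = - \frac{1}{2} + \frac{l}{2} - \frac{V l^{2}}{2}$)
$\left(-138 + N\right) S{\left(-3,6 \cdot 0 \right)} = \left(-138 + 153\right) \left(- \frac{1}{2} + \frac{1}{2} \left(-3\right) - \frac{6 \cdot 0 \left(-3\right)^{2}}{2}\right) = 15 \left(- \frac{1}{2} - \frac{3}{2} - 0 \cdot 9\right) = 15 \left(- \frac{1}{2} - \frac{3}{2} + 0\right) = 15 \left(-2\right) = -30$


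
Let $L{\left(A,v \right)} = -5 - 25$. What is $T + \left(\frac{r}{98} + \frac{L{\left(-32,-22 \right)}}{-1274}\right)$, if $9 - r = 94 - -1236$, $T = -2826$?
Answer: $- \frac{516781}{182} \approx -2839.5$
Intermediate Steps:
$L{\left(A,v \right)} = -30$ ($L{\left(A,v \right)} = -5 - 25 = -30$)
$r = -1321$ ($r = 9 - \left(94 - -1236\right) = 9 - \left(94 + 1236\right) = 9 - 1330 = -1321$)
$T + \left(\frac{r}{98} + \frac{L{\left(-32,-22 \right)}}{-1274}\right) = -2826 - \left(- \frac{15}{637} + \frac{1321}{98}\right) = -2826 - \frac{2449}{182} = - \frac{516781}{182}$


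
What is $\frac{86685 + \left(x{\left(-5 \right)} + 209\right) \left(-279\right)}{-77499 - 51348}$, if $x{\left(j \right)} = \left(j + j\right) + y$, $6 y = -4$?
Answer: $- \frac{10450}{42949} \approx -0.24331$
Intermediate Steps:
$y = - \frac{2}{3}$ ($y = \frac{1}{6} \left(-4\right) = - \frac{2}{3} \approx -0.66667$)
$x{\left(j \right)} = - \frac{2}{3} + 2 j$ ($x{\left(j \right)} = \left(j + j\right) - \frac{2}{3} = 2 j - \frac{2}{3} = - \frac{2}{3} + 2 j$)
$\frac{86685 + \left(x{\left(-5 \right)} + 209\right) \left(-279\right)}{-77499 - 51348} = \frac{86685 + \left(\left(- \frac{2}{3} + 2 \left(-5\right)\right) + 209\right) \left(-279\right)}{-77499 - 51348} = \frac{86685 + \left(\left(- \frac{2}{3} - 10\right) + 209\right) \left(-279\right)}{-77499 - 51348} = \frac{86685 + \left(- \frac{32}{3} + 209\right) \left(-279\right)}{-77499 - 51348} = \frac{86685 + \frac{595}{3} \left(-279\right)}{-128847} = \left(86685 - 55335\right) \left(- \frac{1}{128847}\right) = 31350 \left(- \frac{1}{128847}\right) = - \frac{10450}{42949}$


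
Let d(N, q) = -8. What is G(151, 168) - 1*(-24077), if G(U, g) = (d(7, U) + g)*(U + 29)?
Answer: 52877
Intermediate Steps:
G(U, g) = (-8 + g)*(29 + U) (G(U, g) = (-8 + g)*(U + 29) = (-8 + g)*(29 + U))
G(151, 168) - 1*(-24077) = (-232 - 8*151 + 29*168 + 151*168) - 1*(-24077) = (-232 - 1208 + 4872 + 25368) + 24077 = 28800 + 24077 = 52877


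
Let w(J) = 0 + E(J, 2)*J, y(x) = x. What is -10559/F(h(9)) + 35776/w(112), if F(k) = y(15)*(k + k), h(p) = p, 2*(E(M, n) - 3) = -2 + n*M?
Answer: -1303727/35910 ≈ -36.305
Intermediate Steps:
E(M, n) = 2 + M*n/2 (E(M, n) = 3 + (-2 + n*M)/2 = 3 + (-2 + M*n)/2 = 3 + (-1 + M*n/2) = 2 + M*n/2)
F(k) = 30*k (F(k) = 15*(k + k) = 15*(2*k) = 30*k)
w(J) = J*(2 + J) (w(J) = 0 + (2 + (1/2)*J*2)*J = 0 + (2 + J)*J = 0 + J*(2 + J) = J*(2 + J))
-10559/F(h(9)) + 35776/w(112) = -10559/(30*9) + 35776/((112*(2 + 112))) = -10559/270 + 35776/((112*114)) = -10559*1/270 + 35776/12768 = -10559/270 + 35776*(1/12768) = -10559/270 + 1118/399 = -1303727/35910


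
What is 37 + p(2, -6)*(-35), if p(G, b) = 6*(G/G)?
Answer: -173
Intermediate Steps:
p(G, b) = 6 (p(G, b) = 6*1 = 6)
37 + p(2, -6)*(-35) = 37 + 6*(-35) = 37 - 210 = -173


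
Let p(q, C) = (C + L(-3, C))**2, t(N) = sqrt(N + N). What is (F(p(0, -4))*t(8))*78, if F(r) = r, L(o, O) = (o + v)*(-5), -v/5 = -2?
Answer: 474552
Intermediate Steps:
v = 10 (v = -5*(-2) = 10)
t(N) = sqrt(2)*sqrt(N) (t(N) = sqrt(2*N) = sqrt(2)*sqrt(N))
L(o, O) = -50 - 5*o (L(o, O) = (o + 10)*(-5) = (10 + o)*(-5) = -50 - 5*o)
p(q, C) = (-35 + C)**2 (p(q, C) = (C + (-50 - 5*(-3)))**2 = (C + (-50 + 15))**2 = (C - 35)**2 = (-35 + C)**2)
(F(p(0, -4))*t(8))*78 = ((-35 - 4)**2*(sqrt(2)*sqrt(8)))*78 = ((-39)**2*(sqrt(2)*(2*sqrt(2))))*78 = (1521*4)*78 = 6084*78 = 474552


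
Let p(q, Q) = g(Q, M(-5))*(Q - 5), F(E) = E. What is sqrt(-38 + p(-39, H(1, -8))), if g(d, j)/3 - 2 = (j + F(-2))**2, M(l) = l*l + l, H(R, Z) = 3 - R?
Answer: 2*I*sqrt(743) ≈ 54.516*I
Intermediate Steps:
M(l) = l + l**2 (M(l) = l**2 + l = l + l**2)
g(d, j) = 6 + 3*(-2 + j)**2 (g(d, j) = 6 + 3*(j - 2)**2 = 6 + 3*(-2 + j)**2)
p(q, Q) = -4890 + 978*Q (p(q, Q) = (6 + 3*(-2 - 5*(1 - 5))**2)*(Q - 5) = (6 + 3*(-2 - 5*(-4))**2)*(-5 + Q) = (6 + 3*(-2 + 20)**2)*(-5 + Q) = (6 + 3*18**2)*(-5 + Q) = (6 + 3*324)*(-5 + Q) = (6 + 972)*(-5 + Q) = 978*(-5 + Q) = -4890 + 978*Q)
sqrt(-38 + p(-39, H(1, -8))) = sqrt(-38 + (-4890 + 978*(3 - 1*1))) = sqrt(-38 + (-4890 + 978*(3 - 1))) = sqrt(-38 + (-4890 + 978*2)) = sqrt(-38 + (-4890 + 1956)) = sqrt(-38 - 2934) = sqrt(-2972) = 2*I*sqrt(743)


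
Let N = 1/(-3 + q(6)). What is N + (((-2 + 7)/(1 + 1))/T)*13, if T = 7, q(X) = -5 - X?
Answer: 32/7 ≈ 4.5714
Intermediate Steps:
N = -1/14 (N = 1/(-3 + (-5 - 1*6)) = 1/(-3 + (-5 - 6)) = 1/(-3 - 11) = 1/(-14) = -1/14 ≈ -0.071429)
N + (((-2 + 7)/(1 + 1))/T)*13 = -1/14 + (((-2 + 7)/(1 + 1))/7)*13 = -1/14 + ((5/2)*(⅐))*13 = -1/14 + (5/14)*13 = -1/14 + 65/14 = 32/7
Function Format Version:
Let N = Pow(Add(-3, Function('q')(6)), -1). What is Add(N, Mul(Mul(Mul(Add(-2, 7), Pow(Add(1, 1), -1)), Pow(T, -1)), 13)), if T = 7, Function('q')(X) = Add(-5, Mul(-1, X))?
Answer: Rational(32, 7) ≈ 4.5714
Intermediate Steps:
N = Rational(-1, 14) (N = Pow(Add(-3, Add(-5, Mul(-1, 6))), -1) = Pow(Add(-3, Add(-5, -6)), -1) = Pow(Add(-3, -11), -1) = Pow(-14, -1) = Rational(-1, 14) ≈ -0.071429)
Add(N, Mul(Mul(Mul(Add(-2, 7), Pow(Add(1, 1), -1)), Pow(T, -1)), 13)) = Add(Rational(-1, 14), Mul(Mul(Mul(Add(-2, 7), Pow(Add(1, 1), -1)), Pow(7, -1)), 13)) = Add(Rational(-1, 14), Mul(Mul(Mul(5, Pow(2, -1)), Rational(1, 7)), 13)) = Add(Rational(-1, 14), Mul(Mul(Mul(5, Rational(1, 2)), Rational(1, 7)), 13)) = Add(Rational(-1, 14), Mul(Mul(Rational(5, 2), Rational(1, 7)), 13)) = Add(Rational(-1, 14), Mul(Rational(5, 14), 13)) = Add(Rational(-1, 14), Rational(65, 14)) = Rational(32, 7)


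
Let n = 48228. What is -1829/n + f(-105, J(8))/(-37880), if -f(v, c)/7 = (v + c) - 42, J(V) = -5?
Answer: -15074639/228359580 ≈ -0.066013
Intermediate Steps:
f(v, c) = 294 - 7*c - 7*v (f(v, c) = -7*((v + c) - 42) = -7*((c + v) - 42) = -7*(-42 + c + v) = 294 - 7*c - 7*v)
-1829/n + f(-105, J(8))/(-37880) = -1829/48228 + (294 - 7*(-5) - 7*(-105))/(-37880) = -1829*1/48228 + (294 + 35 + 735)*(-1/37880) = -1829/48228 + 1064*(-1/37880) = -1829/48228 - 133/4735 = -15074639/228359580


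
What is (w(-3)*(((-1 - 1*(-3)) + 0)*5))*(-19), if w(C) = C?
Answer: 570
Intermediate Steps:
(w(-3)*(((-1 - 1*(-3)) + 0)*5))*(-19) = -3*((-1 - 1*(-3)) + 0)*5*(-19) = -3*((-1 + 3) + 0)*5*(-19) = -3*(2 + 0)*5*(-19) = -6*5*(-19) = -3*10*(-19) = -30*(-19) = 570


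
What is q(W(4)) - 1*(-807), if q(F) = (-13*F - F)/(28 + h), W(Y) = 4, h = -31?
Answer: 2477/3 ≈ 825.67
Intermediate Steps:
q(F) = 14*F/3 (q(F) = (-13*F - F)/(28 - 31) = -14*F/(-3) = -14*F*(-⅓) = 14*F/3)
q(W(4)) - 1*(-807) = (14/3)*4 - 1*(-807) = 56/3 + 807 = 2477/3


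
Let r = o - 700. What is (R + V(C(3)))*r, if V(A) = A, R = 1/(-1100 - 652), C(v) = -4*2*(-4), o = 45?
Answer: -36721265/1752 ≈ -20960.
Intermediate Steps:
C(v) = 32 (C(v) = -8*(-4) = 32)
R = -1/1752 (R = 1/(-1752) = -1/1752 ≈ -0.00057078)
r = -655 (r = 45 - 700 = -655)
(R + V(C(3)))*r = (-1/1752 + 32)*(-655) = (56063/1752)*(-655) = -36721265/1752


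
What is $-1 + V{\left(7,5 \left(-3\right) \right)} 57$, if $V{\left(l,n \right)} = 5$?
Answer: $284$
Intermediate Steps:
$-1 + V{\left(7,5 \left(-3\right) \right)} 57 = -1 + 5 \cdot 57 = -1 + 285 = 284$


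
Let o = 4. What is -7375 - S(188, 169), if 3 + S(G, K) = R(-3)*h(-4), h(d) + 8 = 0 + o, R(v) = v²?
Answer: -7336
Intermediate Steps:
h(d) = -4 (h(d) = -8 + (0 + 4) = -8 + 4 = -4)
S(G, K) = -39 (S(G, K) = -3 + (-3)²*(-4) = -3 + 9*(-4) = -3 - 36 = -39)
-7375 - S(188, 169) = -7375 - 1*(-39) = -7375 + 39 = -7336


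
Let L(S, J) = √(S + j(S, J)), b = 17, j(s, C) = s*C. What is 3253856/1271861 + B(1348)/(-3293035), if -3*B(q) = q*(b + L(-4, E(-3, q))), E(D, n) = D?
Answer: 32174331045556/12564848364405 + 2696*√2/9879105 ≈ 2.5610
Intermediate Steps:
j(s, C) = C*s
L(S, J) = √(S + J*S)
B(q) = -q*(17 + 2*√2)/3 (B(q) = -q*(17 + √(-4*(1 - 3)))/3 = -q*(17 + √(-4*(-2)))/3 = -q*(17 + √8)/3 = -q*(17 + 2*√2)/3)
3253856/1271861 + B(1348)/(-3293035) = 3253856/1271861 - ⅓*1348*(17 + 2*√2)/(-3293035) = 3253856*(1/1271861) + (-22916/3 - 2696*√2/3)*(-1/3293035) = 3253856/1271861 + (22916/9879105 + 2696*√2/9879105) = 32174331045556/12564848364405 + 2696*√2/9879105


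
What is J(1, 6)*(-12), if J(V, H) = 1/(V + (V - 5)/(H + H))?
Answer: -18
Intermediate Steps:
J(V, H) = 1/(V + (-5 + V)/(2*H)) (J(V, H) = 1/(V + (-5 + V)/((2*H))) = 1/(V + (-5 + V)*(1/(2*H))) = 1/(V + (-5 + V)/(2*H)))
J(1, 6)*(-12) = (2*6/(-5 + 1 + 2*6*1))*(-12) = (2*6/(-5 + 1 + 12))*(-12) = (2*6/8)*(-12) = (2*6*(⅛))*(-12) = (3/2)*(-12) = -18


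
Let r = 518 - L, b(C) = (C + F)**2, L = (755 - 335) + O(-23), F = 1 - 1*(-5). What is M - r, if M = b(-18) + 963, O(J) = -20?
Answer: 989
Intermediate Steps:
F = 6 (F = 1 + 5 = 6)
L = 400 (L = (755 - 335) - 20 = 420 - 20 = 400)
b(C) = (6 + C)**2 (b(C) = (C + 6)**2 = (6 + C)**2)
r = 118 (r = 518 - 1*400 = 518 - 400 = 118)
M = 1107 (M = (6 - 18)**2 + 963 = (-12)**2 + 963 = 144 + 963 = 1107)
M - r = 1107 - 1*118 = 1107 - 118 = 989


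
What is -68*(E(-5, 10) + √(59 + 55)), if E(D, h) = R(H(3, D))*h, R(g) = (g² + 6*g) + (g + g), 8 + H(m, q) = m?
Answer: 10200 - 68*√114 ≈ 9474.0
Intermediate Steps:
H(m, q) = -8 + m
R(g) = g² + 8*g (R(g) = (g² + 6*g) + 2*g = g² + 8*g)
E(D, h) = -15*h (E(D, h) = ((-8 + 3)*(8 + (-8 + 3)))*h = (-5*(8 - 5))*h = (-5*3)*h = -15*h)
-68*(E(-5, 10) + √(59 + 55)) = -68*(-15*10 + √(59 + 55)) = -68*(-150 + √114) = 10200 - 68*√114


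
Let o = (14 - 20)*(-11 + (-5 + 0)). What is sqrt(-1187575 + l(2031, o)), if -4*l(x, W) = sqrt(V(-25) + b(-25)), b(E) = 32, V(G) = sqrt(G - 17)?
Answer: sqrt(-4750300 - sqrt(32 + I*sqrt(42)))/2 ≈ 6.5374e-5 - 1089.8*I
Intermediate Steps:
V(G) = sqrt(-17 + G)
o = 96 (o = -6*(-11 - 5) = -6*(-16) = 96)
l(x, W) = -sqrt(32 + I*sqrt(42))/4 (l(x, W) = -sqrt(sqrt(-17 - 25) + 32)/4 = -sqrt(sqrt(-42) + 32)/4 = -sqrt(I*sqrt(42) + 32)/4 = -sqrt(32 + I*sqrt(42))/4)
sqrt(-1187575 + l(2031, o)) = sqrt(-1187575 - sqrt(32 + I*sqrt(42))/4)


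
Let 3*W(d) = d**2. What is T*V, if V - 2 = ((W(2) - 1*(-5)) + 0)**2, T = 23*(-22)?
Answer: -191774/9 ≈ -21308.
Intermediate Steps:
W(d) = d**2/3
T = -506
V = 379/9 (V = 2 + (((1/3)*2**2 - 1*(-5)) + 0)**2 = 2 + (((1/3)*4 + 5) + 0)**2 = 2 + ((4/3 + 5) + 0)**2 = 2 + (19/3 + 0)**2 = 2 + (19/3)**2 = 2 + 361/9 = 379/9 ≈ 42.111)
T*V = -506*379/9 = -191774/9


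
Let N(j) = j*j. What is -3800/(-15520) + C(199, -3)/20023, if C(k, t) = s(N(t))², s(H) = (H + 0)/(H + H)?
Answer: 951141/3884462 ≈ 0.24486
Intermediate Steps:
N(j) = j²
s(H) = ½ (s(H) = H/((2*H)) = H*(1/(2*H)) = ½)
C(k, t) = ¼ (C(k, t) = (½)² = ¼)
-3800/(-15520) + C(199, -3)/20023 = -3800/(-15520) + (¼)/20023 = -3800*(-1/15520) + (¼)*(1/20023) = 95/388 + 1/80092 = 951141/3884462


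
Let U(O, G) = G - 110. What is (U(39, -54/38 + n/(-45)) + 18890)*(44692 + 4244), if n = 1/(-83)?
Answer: 21737728008688/23655 ≈ 9.1895e+8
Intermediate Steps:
n = -1/83 ≈ -0.012048
U(O, G) = -110 + G
(U(39, -54/38 + n/(-45)) + 18890)*(44692 + 4244) = ((-110 + (-54/38 - 1/83/(-45))) + 18890)*(44692 + 4244) = ((-110 + (-54*1/38 - 1/83*(-1/45))) + 18890)*48936 = ((-110 + (-27/19 + 1/3735)) + 18890)*48936 = ((-110 - 100826/70965) + 18890)*48936 = (-7906976/70965 + 18890)*48936 = (1332621874/70965)*48936 = 21737728008688/23655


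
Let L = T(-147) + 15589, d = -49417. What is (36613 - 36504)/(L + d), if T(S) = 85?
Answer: -109/33743 ≈ -0.0032303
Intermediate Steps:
L = 15674 (L = 85 + 15589 = 15674)
(36613 - 36504)/(L + d) = (36613 - 36504)/(15674 - 49417) = 109/(-33743) = 109*(-1/33743) = -109/33743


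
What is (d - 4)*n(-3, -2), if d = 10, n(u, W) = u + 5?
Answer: 12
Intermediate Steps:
n(u, W) = 5 + u
(d - 4)*n(-3, -2) = (10 - 4)*(5 - 3) = 6*2 = 12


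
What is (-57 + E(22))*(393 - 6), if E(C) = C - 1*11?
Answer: -17802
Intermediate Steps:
E(C) = -11 + C (E(C) = C - 11 = -11 + C)
(-57 + E(22))*(393 - 6) = (-57 + (-11 + 22))*(393 - 6) = (-57 + 11)*387 = -46*387 = -17802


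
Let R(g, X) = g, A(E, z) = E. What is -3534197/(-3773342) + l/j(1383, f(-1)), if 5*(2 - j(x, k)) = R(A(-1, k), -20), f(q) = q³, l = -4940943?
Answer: -93219299831363/41506762 ≈ -2.2459e+6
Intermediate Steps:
j(x, k) = 11/5 (j(x, k) = 2 - ⅕*(-1) = 2 + ⅕ = 11/5)
-3534197/(-3773342) + l/j(1383, f(-1)) = -3534197/(-3773342) - 4940943/11/5 = -3534197*(-1/3773342) - 4940943*5/11 = 3534197/3773342 - 24704715/11 = -93219299831363/41506762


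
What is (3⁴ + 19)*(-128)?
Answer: -12800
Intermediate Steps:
(3⁴ + 19)*(-128) = (81 + 19)*(-128) = 100*(-128) = -12800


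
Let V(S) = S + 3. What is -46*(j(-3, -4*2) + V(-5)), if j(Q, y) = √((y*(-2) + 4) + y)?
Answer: 92 - 92*√3 ≈ -67.349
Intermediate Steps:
j(Q, y) = √(4 - y) (j(Q, y) = √((-2*y + 4) + y) = √((4 - 2*y) + y) = √(4 - y))
V(S) = 3 + S
-46*(j(-3, -4*2) + V(-5)) = -46*(√(4 - (-4)*2) + (3 - 5)) = -46*(√(4 - 1*(-8)) - 2) = -46*(√(4 + 8) - 2) = -46*(√12 - 2) = -46*(2*√3 - 2) = -46*(-2 + 2*√3) = 92 - 92*√3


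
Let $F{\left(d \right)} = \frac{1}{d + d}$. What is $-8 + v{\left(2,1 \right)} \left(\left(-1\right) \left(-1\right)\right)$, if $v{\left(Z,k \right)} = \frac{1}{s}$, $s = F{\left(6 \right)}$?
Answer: $4$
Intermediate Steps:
$F{\left(d \right)} = \frac{1}{2 d}$
$s = \frac{1}{12}$ ($s = \frac{1}{2 \cdot 6} = \frac{1}{2} \cdot \frac{1}{6} = \frac{1}{12} \approx 0.083333$)
$v{\left(Z,k \right)} = 12$ ($v{\left(Z,k \right)} = \frac{1}{\frac{1}{12}} = 12$)
$-8 + v{\left(2,1 \right)} \left(\left(-1\right) \left(-1\right)\right) = -8 + 12 \left(\left(-1\right) \left(-1\right)\right) = -8 + 12 \cdot 1 = -8 + 12 = 4$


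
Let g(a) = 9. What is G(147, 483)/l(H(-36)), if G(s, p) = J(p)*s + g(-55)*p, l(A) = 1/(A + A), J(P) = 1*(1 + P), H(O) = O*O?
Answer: 195683040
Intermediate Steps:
H(O) = O²
J(P) = 1 + P
l(A) = 1/(2*A)
G(s, p) = 9*p + s*(1 + p) (G(s, p) = (1 + p)*s + 9*p = s*(1 + p) + 9*p = 9*p + s*(1 + p))
G(147, 483)/l(H(-36)) = (9*483 + 147*(1 + 483))/((1/(2*((-36)²)))) = (4347 + 147*484)/(((½)/1296)) = (4347 + 71148)/(((½)*(1/1296))) = 75495/(1/2592) = 75495*2592 = 195683040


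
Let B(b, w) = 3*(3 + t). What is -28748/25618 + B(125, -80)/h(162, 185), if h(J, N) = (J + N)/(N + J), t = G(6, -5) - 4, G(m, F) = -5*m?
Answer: -1205611/12809 ≈ -94.122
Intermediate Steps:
t = -34 (t = -5*6 - 4 = -30 - 4 = -34)
B(b, w) = -93 (B(b, w) = 3*(3 - 34) = 3*(-31) = -93)
h(J, N) = 1 (h(J, N) = (J + N)/(J + N) = 1)
-28748/25618 + B(125, -80)/h(162, 185) = -28748/25618 - 93/1 = -28748*1/25618 - 93*1 = -14374/12809 - 93 = -1205611/12809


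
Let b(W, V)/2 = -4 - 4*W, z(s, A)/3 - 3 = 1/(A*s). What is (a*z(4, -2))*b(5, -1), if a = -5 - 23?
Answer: 11592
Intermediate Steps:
a = -28
z(s, A) = 9 + 3/(A*s) (z(s, A) = 9 + 3/((A*s)) = 9 + 3*(1/(A*s)) = 9 + 3/(A*s))
b(W, V) = -8 - 8*W (b(W, V) = 2*(-4 - 4*W) = -8 - 8*W)
(a*z(4, -2))*b(5, -1) = (-28*(9 + 3/(-2*4)))*(-8 - 8*5) = (-28*(9 + 3*(-½)*(¼)))*(-8 - 40) = -28*(9 - 3/8)*(-48) = -28*69/8*(-48) = -483/2*(-48) = 11592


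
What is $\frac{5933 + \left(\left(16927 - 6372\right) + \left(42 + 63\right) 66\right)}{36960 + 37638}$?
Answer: $\frac{3903}{12433} \approx 0.31392$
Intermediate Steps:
$\frac{5933 + \left(\left(16927 - 6372\right) + \left(42 + 63\right) 66\right)}{36960 + 37638} = \frac{5933 + \left(10555 + 105 \cdot 66\right)}{74598} = \left(5933 + \left(10555 + 6930\right)\right) \frac{1}{74598} = \left(5933 + 17485\right) \frac{1}{74598} = 23418 \cdot \frac{1}{74598} = \frac{3903}{12433}$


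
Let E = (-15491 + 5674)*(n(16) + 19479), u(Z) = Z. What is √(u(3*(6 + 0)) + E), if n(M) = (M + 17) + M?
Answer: I*√191706358 ≈ 13846.0*I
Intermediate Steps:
n(M) = 17 + 2*M (n(M) = (17 + M) + M = 17 + 2*M)
E = -191706376 (E = (-15491 + 5674)*((17 + 2*16) + 19479) = -9817*((17 + 32) + 19479) = -9817*(49 + 19479) = -9817*19528 = -191706376)
√(u(3*(6 + 0)) + E) = √(3*(6 + 0) - 191706376) = √(3*6 - 191706376) = √(18 - 191706376) = √(-191706358) = I*√191706358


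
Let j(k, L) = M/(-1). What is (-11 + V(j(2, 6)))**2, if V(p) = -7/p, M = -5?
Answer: 3844/25 ≈ 153.76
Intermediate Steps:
j(k, L) = 5 (j(k, L) = -5/(-1) = -5*(-1) = 5)
(-11 + V(j(2, 6)))**2 = (-11 - 7/5)**2 = (-62/5)**2 = 3844/25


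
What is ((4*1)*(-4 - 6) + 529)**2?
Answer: 239121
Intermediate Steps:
((4*1)*(-4 - 6) + 529)**2 = (4*(-10) + 529)**2 = (-40 + 529)**2 = 489**2 = 239121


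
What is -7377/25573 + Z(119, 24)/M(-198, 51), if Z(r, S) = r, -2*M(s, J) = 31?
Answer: -6315061/792763 ≈ -7.9659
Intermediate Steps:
M(s, J) = -31/2 (M(s, J) = -1/2*31 = -31/2)
-7377/25573 + Z(119, 24)/M(-198, 51) = -7377/25573 + 119/(-31/2) = -7377*1/25573 + 119*(-2/31) = -7377/25573 - 238/31 = -6315061/792763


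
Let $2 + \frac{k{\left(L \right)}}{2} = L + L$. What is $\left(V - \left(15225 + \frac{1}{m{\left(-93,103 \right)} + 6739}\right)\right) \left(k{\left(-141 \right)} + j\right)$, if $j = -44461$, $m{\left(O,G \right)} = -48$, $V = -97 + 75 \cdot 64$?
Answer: $\frac{3170163313387}{6691} \approx 4.738 \cdot 10^{8}$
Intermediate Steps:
$V = 4703$ ($V = -97 + 4800 = 4703$)
$k{\left(L \right)} = -4 + 4 L$ ($k{\left(L \right)} = -4 + 2 \left(L + L\right) = -4 + 2 \cdot 2 L = -4 + 4 L$)
$\left(V - \left(15225 + \frac{1}{m{\left(-93,103 \right)} + 6739}\right)\right) \left(k{\left(-141 \right)} + j\right) = \left(4703 - \left(15225 + \frac{1}{-48 + 6739}\right)\right) \left(\left(-4 + 4 \left(-141\right)\right) - 44461\right) = \left(4703 - \frac{101870476}{6691}\right) \left(\left(-4 - 564\right) - 44461\right) = \left(4703 - \frac{101870476}{6691}\right) \left(-568 - 44461\right) = \left(4703 - \frac{101870476}{6691}\right) \left(-45029\right) = \left(- \frac{70402703}{6691}\right) \left(-45029\right) = \frac{3170163313387}{6691}$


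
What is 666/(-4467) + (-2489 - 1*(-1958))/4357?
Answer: -1757913/6487573 ≈ -0.27097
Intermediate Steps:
666/(-4467) + (-2489 - 1*(-1958))/4357 = 666*(-1/4467) + (-2489 + 1958)*(1/4357) = -222/1489 - 531*1/4357 = -222/1489 - 531/4357 = -1757913/6487573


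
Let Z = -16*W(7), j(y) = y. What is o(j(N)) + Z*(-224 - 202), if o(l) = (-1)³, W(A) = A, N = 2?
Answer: 47711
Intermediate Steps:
o(l) = -1
Z = -112 (Z = -16*7 = -112)
o(j(N)) + Z*(-224 - 202) = -1 - 112*(-224 - 202) = -1 - 112*(-426) = -1 + 47712 = 47711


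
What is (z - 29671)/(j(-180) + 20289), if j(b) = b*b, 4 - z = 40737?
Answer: -23468/17563 ≈ -1.3362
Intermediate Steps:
z = -40733 (z = 4 - 1*40737 = 4 - 40737 = -40733)
j(b) = b²
(z - 29671)/(j(-180) + 20289) = (-40733 - 29671)/((-180)² + 20289) = -70404/(32400 + 20289) = -70404/52689 = -70404*1/52689 = -23468/17563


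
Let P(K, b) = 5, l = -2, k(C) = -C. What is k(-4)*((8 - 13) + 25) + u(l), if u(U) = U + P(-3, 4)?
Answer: 83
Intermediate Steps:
u(U) = 5 + U (u(U) = U + 5 = 5 + U)
k(-4)*((8 - 13) + 25) + u(l) = (-1*(-4))*((8 - 13) + 25) + (5 - 2) = 4*(-5 + 25) + 3 = 4*20 + 3 = 80 + 3 = 83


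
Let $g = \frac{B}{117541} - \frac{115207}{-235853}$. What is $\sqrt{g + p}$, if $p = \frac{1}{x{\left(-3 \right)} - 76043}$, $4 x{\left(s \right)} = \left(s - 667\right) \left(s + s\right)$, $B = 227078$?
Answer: $\frac{5 \sqrt{418951909206879859905829916822}}{2080233261578974} \approx 1.5558$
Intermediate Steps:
$x{\left(s \right)} = \frac{s \left(-667 + s\right)}{2}$ ($x{\left(s \right)} = \frac{\left(s - 667\right) \left(s + s\right)}{4} = \frac{\left(-667 + s\right) 2 s}{4} = \frac{2 s \left(-667 + s\right)}{4} = \frac{s \left(-667 + s\right)}{2}$)
$g = \frac{67098573521}{27722397473}$ ($g = \frac{227078}{117541} - \frac{115207}{-235853} = 227078 \cdot \frac{1}{117541} - - \frac{115207}{235853} = \frac{227078}{117541} + \frac{115207}{235853} = \frac{67098573521}{27722397473} \approx 2.4204$)
$p = - \frac{1}{75038}$ ($p = \frac{1}{\frac{1}{2} \left(-3\right) \left(-667 - 3\right) - 76043} = \frac{1}{\frac{1}{2} \left(-3\right) \left(-670\right) - 76043} = \frac{1}{1005 - 76043} = \frac{1}{-75038} = - \frac{1}{75038} \approx -1.3327 \cdot 10^{-5}$)
$\sqrt{g + p} = \sqrt{\frac{67098573521}{27722397473} - \frac{1}{75038}} = \sqrt{\frac{5034915037471325}{2080233261578974}} = \frac{5 \sqrt{418951909206879859905829916822}}{2080233261578974}$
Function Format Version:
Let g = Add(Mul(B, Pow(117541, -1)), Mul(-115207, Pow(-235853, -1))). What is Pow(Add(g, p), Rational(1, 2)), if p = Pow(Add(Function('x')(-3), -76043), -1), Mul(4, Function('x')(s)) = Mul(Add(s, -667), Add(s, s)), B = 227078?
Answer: Mul(Rational(5, 2080233261578974), Pow(418951909206879859905829916822, Rational(1, 2))) ≈ 1.5558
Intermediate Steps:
Function('x')(s) = Mul(Rational(1, 2), s, Add(-667, s)) (Function('x')(s) = Mul(Rational(1, 4), Mul(Add(s, -667), Add(s, s))) = Mul(Rational(1, 4), Mul(Add(-667, s), Mul(2, s))) = Mul(Rational(1, 4), Mul(2, s, Add(-667, s))) = Mul(Rational(1, 2), s, Add(-667, s)))
g = Rational(67098573521, 27722397473) (g = Add(Mul(227078, Pow(117541, -1)), Mul(-115207, Pow(-235853, -1))) = Add(Mul(227078, Rational(1, 117541)), Mul(-115207, Rational(-1, 235853))) = Add(Rational(227078, 117541), Rational(115207, 235853)) = Rational(67098573521, 27722397473) ≈ 2.4204)
p = Rational(-1, 75038) (p = Pow(Add(Mul(Rational(1, 2), -3, Add(-667, -3)), -76043), -1) = Pow(Add(Mul(Rational(1, 2), -3, -670), -76043), -1) = Pow(Add(1005, -76043), -1) = Pow(-75038, -1) = Rational(-1, 75038) ≈ -1.3327e-5)
Pow(Add(g, p), Rational(1, 2)) = Pow(Add(Rational(67098573521, 27722397473), Rational(-1, 75038)), Rational(1, 2)) = Pow(Rational(5034915037471325, 2080233261578974), Rational(1, 2)) = Mul(Rational(5, 2080233261578974), Pow(418951909206879859905829916822, Rational(1, 2)))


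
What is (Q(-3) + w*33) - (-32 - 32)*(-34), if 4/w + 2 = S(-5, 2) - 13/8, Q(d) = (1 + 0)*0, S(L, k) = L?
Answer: -50400/23 ≈ -2191.3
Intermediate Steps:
Q(d) = 0 (Q(d) = 1*0 = 0)
w = -32/69 (w = 4/(-2 + (-5 - 13/8)) = 4/(-2 - 53/8) = 4/(-69/8) = 4*(-8/69) = -32/69 ≈ -0.46377)
(Q(-3) + w*33) - (-32 - 32)*(-34) = (0 - 32/69*33) - (-32 - 32)*(-34) = (0 - 352/23) - (-64)*(-34) = -352/23 - 1*2176 = -352/23 - 2176 = -50400/23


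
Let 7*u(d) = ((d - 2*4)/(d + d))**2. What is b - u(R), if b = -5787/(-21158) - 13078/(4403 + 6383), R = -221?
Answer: -76253402092381/78022096544756 ≈ -0.97733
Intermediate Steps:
u(d) = (-8 + d)**2/(28*d**2) (u(d) = ((d - 2*4)/(d + d))**2/7 = ((d - 8)/((2*d)))**2/7 = ((-8 + d)*(1/(2*d)))**2/7 = ((-8 + d)/(2*d))**2/7 = ((-8 + d)**2/(4*d**2))/7 = (-8 + d)**2/(28*d**2))
b = -107142871/114105094 (b = -5787*(-1/21158) - 13078/10786 = 5787/21158 - 13078*1/10786 = 5787/21158 - 6539/5393 = -107142871/114105094 ≈ -0.93898)
b - u(R) = -107142871/114105094 - (-8 - 221)**2/(28*(-221)**2) = -107142871/114105094 - (-229)**2/(28*48841) = -107142871/114105094 - 52441/(28*48841) = -107142871/114105094 - 1*52441/1367548 = -107142871/114105094 - 52441/1367548 = -76253402092381/78022096544756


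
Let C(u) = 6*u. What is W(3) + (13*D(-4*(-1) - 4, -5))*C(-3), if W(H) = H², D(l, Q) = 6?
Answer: -1395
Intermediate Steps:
W(3) + (13*D(-4*(-1) - 4, -5))*C(-3) = 3² + (13*6)*(6*(-3)) = 9 + 78*(-18) = 9 - 1404 = -1395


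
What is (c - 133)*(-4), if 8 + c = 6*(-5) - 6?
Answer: 708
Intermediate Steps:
c = -44 (c = -8 + (6*(-5) - 6) = -8 + (-30 - 6) = -8 - 36 = -44)
(c - 133)*(-4) = (-44 - 133)*(-4) = -177*(-4) = 708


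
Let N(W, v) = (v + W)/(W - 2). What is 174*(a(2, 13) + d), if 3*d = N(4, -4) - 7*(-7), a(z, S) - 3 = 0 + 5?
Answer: 4234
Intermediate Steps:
a(z, S) = 8 (a(z, S) = 3 + (0 + 5) = 3 + 5 = 8)
N(W, v) = (W + v)/(-2 + W)
d = 49/3 (d = ((4 - 4)/(-2 + 4) - 7*(-7))/3 = (0/2 + 49)/3 = ((½)*0 + 49)/3 = (0 + 49)/3 = (⅓)*49 = 49/3 ≈ 16.333)
174*(a(2, 13) + d) = 174*(8 + 49/3) = 174*(73/3) = 4234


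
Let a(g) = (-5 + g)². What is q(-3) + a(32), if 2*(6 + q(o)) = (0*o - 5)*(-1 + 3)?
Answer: 718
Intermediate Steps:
q(o) = -11 (q(o) = -6 + ((0*o - 5)*(-1 + 3))/2 = -6 + ((0 - 5)*2)/2 = -6 + (-5*2)/2 = -6 + (½)*(-10) = -6 - 5 = -11)
q(-3) + a(32) = -11 + (-5 + 32)² = -11 + 27² = -11 + 729 = 718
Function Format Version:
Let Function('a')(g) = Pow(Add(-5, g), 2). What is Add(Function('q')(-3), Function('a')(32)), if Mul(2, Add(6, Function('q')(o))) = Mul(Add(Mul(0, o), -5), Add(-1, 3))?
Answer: 718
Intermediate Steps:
Function('q')(o) = -11 (Function('q')(o) = Add(-6, Mul(Rational(1, 2), Mul(Add(Mul(0, o), -5), Add(-1, 3)))) = Add(-6, Mul(Rational(1, 2), Mul(Add(0, -5), 2))) = Add(-6, Mul(Rational(1, 2), Mul(-5, 2))) = Add(-6, Mul(Rational(1, 2), -10)) = Add(-6, -5) = -11)
Add(Function('q')(-3), Function('a')(32)) = Add(-11, Pow(Add(-5, 32), 2)) = Add(-11, Pow(27, 2)) = Add(-11, 729) = 718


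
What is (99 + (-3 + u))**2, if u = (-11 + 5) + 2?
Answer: 8464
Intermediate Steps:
u = -4 (u = -6 + 2 = -4)
(99 + (-3 + u))**2 = (99 + (-3 - 4))**2 = (99 - 7)**2 = 92**2 = 8464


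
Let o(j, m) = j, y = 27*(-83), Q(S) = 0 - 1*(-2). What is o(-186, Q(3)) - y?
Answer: 2055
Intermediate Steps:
Q(S) = 2 (Q(S) = 0 + 2 = 2)
y = -2241
o(-186, Q(3)) - y = -186 - 1*(-2241) = -186 + 2241 = 2055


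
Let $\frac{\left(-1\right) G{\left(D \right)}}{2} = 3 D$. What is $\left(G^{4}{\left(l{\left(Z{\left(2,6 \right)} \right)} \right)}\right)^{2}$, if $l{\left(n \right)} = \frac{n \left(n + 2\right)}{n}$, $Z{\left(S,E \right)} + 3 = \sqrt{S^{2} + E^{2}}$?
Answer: $7499688673536 - 2028465524736 \sqrt{10} \approx 1.0851 \cdot 10^{12}$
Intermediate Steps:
$Z{\left(S,E \right)} = -3 + \sqrt{E^{2} + S^{2}}$ ($Z{\left(S,E \right)} = -3 + \sqrt{S^{2} + E^{2}} = -3 + \sqrt{E^{2} + S^{2}}$)
$l{\left(n \right)} = 2 + n$ ($l{\left(n \right)} = \frac{n \left(2 + n\right)}{n} = 2 + n$)
$G{\left(D \right)} = - 6 D$ ($G{\left(D \right)} = - 2 \cdot 3 D = - 6 D$)
$\left(G^{4}{\left(l{\left(Z{\left(2,6 \right)} \right)} \right)}\right)^{2} = \left(\left(- 6 \left(2 - \left(3 - \sqrt{6^{2} + 2^{2}}\right)\right)\right)^{4}\right)^{2} = \left(\left(- 6 \left(2 - \left(3 - \sqrt{36 + 4}\right)\right)\right)^{4}\right)^{2} = \left(\left(- 6 \left(2 - \left(3 - \sqrt{40}\right)\right)\right)^{4}\right)^{2} = \left(\left(- 6 \left(2 - \left(3 - 2 \sqrt{10}\right)\right)\right)^{4}\right)^{2} = \left(\left(- 6 \left(-1 + 2 \sqrt{10}\right)\right)^{4}\right)^{2} = \left(\left(6 - 12 \sqrt{10}\right)^{4}\right)^{2} = \left(6 - 12 \sqrt{10}\right)^{8}$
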